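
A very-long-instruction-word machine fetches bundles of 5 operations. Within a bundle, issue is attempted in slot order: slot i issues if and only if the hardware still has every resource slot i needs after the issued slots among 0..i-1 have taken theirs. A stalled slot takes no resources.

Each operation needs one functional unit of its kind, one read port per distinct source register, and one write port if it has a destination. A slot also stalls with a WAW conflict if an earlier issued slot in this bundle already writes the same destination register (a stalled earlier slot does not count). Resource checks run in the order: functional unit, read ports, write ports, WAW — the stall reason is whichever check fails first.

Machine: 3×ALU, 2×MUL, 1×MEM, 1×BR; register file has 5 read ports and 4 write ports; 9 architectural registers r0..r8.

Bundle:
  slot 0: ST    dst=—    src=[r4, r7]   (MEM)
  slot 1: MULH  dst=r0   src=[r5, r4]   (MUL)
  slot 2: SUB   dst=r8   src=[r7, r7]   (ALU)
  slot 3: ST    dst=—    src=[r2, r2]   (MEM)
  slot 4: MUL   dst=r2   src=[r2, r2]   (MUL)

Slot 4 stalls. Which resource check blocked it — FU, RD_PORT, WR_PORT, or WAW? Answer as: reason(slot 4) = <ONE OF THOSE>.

reason(slot 4) = RD_PORT

  0. MEM ⇒ go  {3A/2Mu/0Ld/1B | 3r 4w}
  1. MUL→r0 ⇒ go  {3A/1Mu/0Ld/1B | 1r 3w}
  2. ALU→r8 ⇒ go  {2A/1Mu/0Ld/1B | 0r 2w}
  3. MEM ⇒ no(FU)  {2A/1Mu/0Ld/1B | 0r 2w}
  4. MUL→r2 ⇒ no(RD_PORT)  {2A/1Mu/0Ld/1B | 0r 2w}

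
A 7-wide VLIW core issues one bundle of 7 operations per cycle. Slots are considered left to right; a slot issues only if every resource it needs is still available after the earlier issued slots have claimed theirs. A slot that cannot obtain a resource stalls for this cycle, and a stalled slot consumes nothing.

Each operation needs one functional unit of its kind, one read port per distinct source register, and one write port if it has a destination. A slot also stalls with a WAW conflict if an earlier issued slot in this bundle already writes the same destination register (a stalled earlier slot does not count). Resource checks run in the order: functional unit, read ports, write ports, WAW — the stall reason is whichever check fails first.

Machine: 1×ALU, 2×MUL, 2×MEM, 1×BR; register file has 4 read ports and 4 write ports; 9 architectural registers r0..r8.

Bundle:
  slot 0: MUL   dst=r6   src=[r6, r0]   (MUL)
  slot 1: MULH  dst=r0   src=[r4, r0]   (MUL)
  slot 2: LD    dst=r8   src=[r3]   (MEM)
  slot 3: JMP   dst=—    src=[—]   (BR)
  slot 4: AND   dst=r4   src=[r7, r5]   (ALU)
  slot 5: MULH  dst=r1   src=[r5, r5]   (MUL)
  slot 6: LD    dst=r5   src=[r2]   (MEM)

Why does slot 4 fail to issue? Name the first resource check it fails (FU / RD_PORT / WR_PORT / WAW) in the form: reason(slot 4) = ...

reason(slot 4) = RD_PORT

  0. MUL→r6 ⇒ go  {1A/1Mu/2Ld/1B | 2r 3w}
  1. MUL→r0 ⇒ go  {1A/0Mu/2Ld/1B | 0r 2w}
  2. MEM→r8 ⇒ no(RD_PORT)  {1A/0Mu/2Ld/1B | 0r 2w}
  3. BR ⇒ go  {1A/0Mu/2Ld/0B | 0r 2w}
  4. ALU→r4 ⇒ no(RD_PORT)  {1A/0Mu/2Ld/0B | 0r 2w}
  5. MUL→r1 ⇒ no(FU)  {1A/0Mu/2Ld/0B | 0r 2w}
  6. MEM→r5 ⇒ no(RD_PORT)  {1A/0Mu/2Ld/0B | 0r 2w}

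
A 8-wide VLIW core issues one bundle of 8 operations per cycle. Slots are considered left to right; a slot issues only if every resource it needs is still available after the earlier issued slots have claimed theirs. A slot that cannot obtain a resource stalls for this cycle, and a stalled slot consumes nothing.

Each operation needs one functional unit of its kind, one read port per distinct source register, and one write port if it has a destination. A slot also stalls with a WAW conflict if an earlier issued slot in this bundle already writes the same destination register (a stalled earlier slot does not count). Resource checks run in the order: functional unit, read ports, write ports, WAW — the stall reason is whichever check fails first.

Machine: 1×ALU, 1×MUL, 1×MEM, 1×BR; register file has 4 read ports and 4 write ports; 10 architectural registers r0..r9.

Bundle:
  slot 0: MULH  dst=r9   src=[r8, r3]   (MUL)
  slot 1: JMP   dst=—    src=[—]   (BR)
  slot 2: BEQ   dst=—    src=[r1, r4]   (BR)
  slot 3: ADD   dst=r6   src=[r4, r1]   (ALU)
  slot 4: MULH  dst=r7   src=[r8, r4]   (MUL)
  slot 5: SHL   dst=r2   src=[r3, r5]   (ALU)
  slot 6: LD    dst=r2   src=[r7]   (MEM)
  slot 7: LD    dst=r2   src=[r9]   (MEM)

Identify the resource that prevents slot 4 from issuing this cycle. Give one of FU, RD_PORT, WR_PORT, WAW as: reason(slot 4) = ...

reason(slot 4) = FU

  0. MUL→r9 ⇒ go  {1A/0Mu/1Ld/1B | 2r 3w}
  1. BR ⇒ go  {1A/0Mu/1Ld/0B | 2r 3w}
  2. BR ⇒ no(FU)  {1A/0Mu/1Ld/0B | 2r 3w}
  3. ALU→r6 ⇒ go  {0A/0Mu/1Ld/0B | 0r 2w}
  4. MUL→r7 ⇒ no(FU)  {0A/0Mu/1Ld/0B | 0r 2w}
  5. ALU→r2 ⇒ no(FU)  {0A/0Mu/1Ld/0B | 0r 2w}
  6. MEM→r2 ⇒ no(RD_PORT)  {0A/0Mu/1Ld/0B | 0r 2w}
  7. MEM→r2 ⇒ no(RD_PORT)  {0A/0Mu/1Ld/0B | 0r 2w}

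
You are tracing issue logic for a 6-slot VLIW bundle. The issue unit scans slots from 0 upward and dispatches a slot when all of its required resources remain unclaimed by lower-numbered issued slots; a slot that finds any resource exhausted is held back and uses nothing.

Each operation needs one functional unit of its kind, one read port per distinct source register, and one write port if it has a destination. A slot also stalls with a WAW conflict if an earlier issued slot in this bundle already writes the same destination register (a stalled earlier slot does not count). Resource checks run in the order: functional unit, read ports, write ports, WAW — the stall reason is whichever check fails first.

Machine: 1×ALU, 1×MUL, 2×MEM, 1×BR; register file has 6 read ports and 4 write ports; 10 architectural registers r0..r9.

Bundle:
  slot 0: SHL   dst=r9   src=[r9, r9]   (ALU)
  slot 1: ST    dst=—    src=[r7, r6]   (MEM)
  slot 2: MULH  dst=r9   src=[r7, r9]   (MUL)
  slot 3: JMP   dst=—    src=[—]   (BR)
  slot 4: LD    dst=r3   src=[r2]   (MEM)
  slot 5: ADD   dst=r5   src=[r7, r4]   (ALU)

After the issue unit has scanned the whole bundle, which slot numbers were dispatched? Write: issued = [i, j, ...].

#0 ALU src=r9,r9 dispatched  <A:0 Mu:1 Ld:2 B:1 rd:5 wr:3>
#1 MEM src=r7,r6 dispatched  <A:0 Mu:1 Ld:1 B:1 rd:3 wr:3>
#2 MUL src=r7,r9 held:WAW  <A:0 Mu:1 Ld:1 B:1 rd:3 wr:3>
#3 BR src=- dispatched  <A:0 Mu:1 Ld:1 B:0 rd:3 wr:3>
#4 MEM src=r2 dispatched  <A:0 Mu:1 Ld:0 B:0 rd:2 wr:2>
#5 ALU src=r7,r4 held:FU  <A:0 Mu:1 Ld:0 B:0 rd:2 wr:2>

issued = [0, 1, 3, 4]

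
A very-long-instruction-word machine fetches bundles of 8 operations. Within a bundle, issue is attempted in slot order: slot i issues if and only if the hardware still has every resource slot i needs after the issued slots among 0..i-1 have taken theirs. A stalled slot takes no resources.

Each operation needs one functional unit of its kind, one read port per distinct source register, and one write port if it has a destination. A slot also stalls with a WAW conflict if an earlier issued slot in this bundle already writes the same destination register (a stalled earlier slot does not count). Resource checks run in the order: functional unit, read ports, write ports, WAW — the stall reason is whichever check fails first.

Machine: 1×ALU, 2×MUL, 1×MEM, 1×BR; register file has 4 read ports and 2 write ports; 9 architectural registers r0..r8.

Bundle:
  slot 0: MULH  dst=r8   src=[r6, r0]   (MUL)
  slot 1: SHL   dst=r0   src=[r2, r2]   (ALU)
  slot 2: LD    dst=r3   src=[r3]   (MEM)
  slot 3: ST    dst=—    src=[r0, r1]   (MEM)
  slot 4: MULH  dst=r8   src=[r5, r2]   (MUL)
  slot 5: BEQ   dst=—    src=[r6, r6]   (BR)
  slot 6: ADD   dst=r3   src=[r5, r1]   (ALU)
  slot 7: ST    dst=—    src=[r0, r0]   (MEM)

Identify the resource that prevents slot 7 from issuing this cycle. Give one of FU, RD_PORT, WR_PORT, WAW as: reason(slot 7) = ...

#0 MUL src=r6,r0 dispatched  <A:1 Mu:1 Ld:1 B:1 rd:2 wr:1>
#1 ALU src=r2,r2 dispatched  <A:0 Mu:1 Ld:1 B:1 rd:1 wr:0>
#2 MEM src=r3 held:WR_PORT  <A:0 Mu:1 Ld:1 B:1 rd:1 wr:0>
#3 MEM src=r0,r1 held:RD_PORT  <A:0 Mu:1 Ld:1 B:1 rd:1 wr:0>
#4 MUL src=r5,r2 held:RD_PORT  <A:0 Mu:1 Ld:1 B:1 rd:1 wr:0>
#5 BR src=r6,r6 dispatched  <A:0 Mu:1 Ld:1 B:0 rd:0 wr:0>
#6 ALU src=r5,r1 held:FU  <A:0 Mu:1 Ld:1 B:0 rd:0 wr:0>
#7 MEM src=r0,r0 held:RD_PORT  <A:0 Mu:1 Ld:1 B:0 rd:0 wr:0>

reason(slot 7) = RD_PORT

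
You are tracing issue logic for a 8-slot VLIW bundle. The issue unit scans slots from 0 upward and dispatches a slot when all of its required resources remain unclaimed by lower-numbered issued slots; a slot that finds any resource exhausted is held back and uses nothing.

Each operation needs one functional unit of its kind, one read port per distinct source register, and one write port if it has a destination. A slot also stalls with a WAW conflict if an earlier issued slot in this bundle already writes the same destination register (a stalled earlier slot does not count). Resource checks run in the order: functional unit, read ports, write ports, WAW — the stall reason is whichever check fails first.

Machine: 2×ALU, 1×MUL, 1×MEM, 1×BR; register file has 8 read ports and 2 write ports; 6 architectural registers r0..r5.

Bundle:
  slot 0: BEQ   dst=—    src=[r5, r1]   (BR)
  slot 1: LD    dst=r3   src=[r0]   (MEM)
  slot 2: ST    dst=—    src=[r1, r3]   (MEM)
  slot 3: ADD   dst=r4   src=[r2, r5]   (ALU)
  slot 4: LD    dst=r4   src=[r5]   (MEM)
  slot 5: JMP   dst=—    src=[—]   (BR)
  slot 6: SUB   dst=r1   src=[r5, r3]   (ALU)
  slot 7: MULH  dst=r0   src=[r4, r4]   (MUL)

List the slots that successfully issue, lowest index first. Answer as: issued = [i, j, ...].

[0] BR needs rd=2 wr=0: ok; after: ALU=2 MUL=1 MEM=1 BR=0, R=6, W=2
[1] MEM needs rd=1 wr=1: ok; after: ALU=2 MUL=1 MEM=0 BR=0, R=5, W=1
[2] MEM needs rd=2 wr=0: FU; after: ALU=2 MUL=1 MEM=0 BR=0, R=5, W=1
[3] ALU needs rd=2 wr=1: ok; after: ALU=1 MUL=1 MEM=0 BR=0, R=3, W=0
[4] MEM needs rd=1 wr=1: FU; after: ALU=1 MUL=1 MEM=0 BR=0, R=3, W=0
[5] BR needs rd=0 wr=0: FU; after: ALU=1 MUL=1 MEM=0 BR=0, R=3, W=0
[6] ALU needs rd=2 wr=1: WR_PORT; after: ALU=1 MUL=1 MEM=0 BR=0, R=3, W=0
[7] MUL needs rd=1 wr=1: WR_PORT; after: ALU=1 MUL=1 MEM=0 BR=0, R=3, W=0

issued = [0, 1, 3]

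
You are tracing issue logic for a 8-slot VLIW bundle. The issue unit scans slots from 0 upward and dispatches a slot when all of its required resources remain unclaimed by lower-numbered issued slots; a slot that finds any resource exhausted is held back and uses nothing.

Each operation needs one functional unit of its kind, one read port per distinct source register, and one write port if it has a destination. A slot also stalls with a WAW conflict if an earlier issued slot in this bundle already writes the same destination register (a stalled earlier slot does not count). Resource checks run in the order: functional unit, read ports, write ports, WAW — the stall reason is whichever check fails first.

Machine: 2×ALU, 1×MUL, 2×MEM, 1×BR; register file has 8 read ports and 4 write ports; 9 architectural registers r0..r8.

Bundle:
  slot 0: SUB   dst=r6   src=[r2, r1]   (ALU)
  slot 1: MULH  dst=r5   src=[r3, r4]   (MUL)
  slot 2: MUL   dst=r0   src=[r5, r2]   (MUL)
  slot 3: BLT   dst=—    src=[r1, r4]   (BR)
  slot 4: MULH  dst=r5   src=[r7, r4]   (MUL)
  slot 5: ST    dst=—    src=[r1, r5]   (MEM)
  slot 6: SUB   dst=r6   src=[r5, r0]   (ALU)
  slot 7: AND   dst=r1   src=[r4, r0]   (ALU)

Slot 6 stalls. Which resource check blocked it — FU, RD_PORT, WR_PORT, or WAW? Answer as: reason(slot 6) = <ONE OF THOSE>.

slot 0 (ALU): ISSUE — free A1,Mu1,Ld2,B1 rp6 wp3
slot 1 (MUL): ISSUE — free A1,Mu0,Ld2,B1 rp4 wp2
slot 2 (MUL): stall FU — free A1,Mu0,Ld2,B1 rp4 wp2
slot 3 (BR): ISSUE — free A1,Mu0,Ld2,B0 rp2 wp2
slot 4 (MUL): stall FU — free A1,Mu0,Ld2,B0 rp2 wp2
slot 5 (MEM): ISSUE — free A1,Mu0,Ld1,B0 rp0 wp2
slot 6 (ALU): stall RD_PORT — free A1,Mu0,Ld1,B0 rp0 wp2
slot 7 (ALU): stall RD_PORT — free A1,Mu0,Ld1,B0 rp0 wp2

reason(slot 6) = RD_PORT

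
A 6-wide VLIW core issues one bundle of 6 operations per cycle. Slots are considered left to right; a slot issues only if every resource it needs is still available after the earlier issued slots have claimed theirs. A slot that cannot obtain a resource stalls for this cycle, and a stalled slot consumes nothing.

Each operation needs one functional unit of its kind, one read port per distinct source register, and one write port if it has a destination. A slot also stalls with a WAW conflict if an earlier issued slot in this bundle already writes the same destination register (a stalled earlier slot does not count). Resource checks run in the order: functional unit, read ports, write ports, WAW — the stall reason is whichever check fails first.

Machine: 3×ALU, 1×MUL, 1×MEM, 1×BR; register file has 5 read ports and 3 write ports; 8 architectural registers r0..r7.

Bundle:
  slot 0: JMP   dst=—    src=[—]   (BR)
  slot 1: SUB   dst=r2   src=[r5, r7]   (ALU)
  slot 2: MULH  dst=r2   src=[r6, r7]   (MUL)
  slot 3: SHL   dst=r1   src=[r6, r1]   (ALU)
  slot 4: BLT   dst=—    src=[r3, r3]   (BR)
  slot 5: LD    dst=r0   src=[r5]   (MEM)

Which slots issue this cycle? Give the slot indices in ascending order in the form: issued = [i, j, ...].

issued = [0, 1, 3, 5]

(0) want 1×BR +0rd +0wr — yes → AL3|MU1|ME1|BR0|rd5|wr3
(1) want 1×ALU +2rd +1wr — yes → AL2|MU1|ME1|BR0|rd3|wr2
(2) want 1×MUL +2rd +1wr — WAW → AL2|MU1|ME1|BR0|rd3|wr2
(3) want 1×ALU +2rd +1wr — yes → AL1|MU1|ME1|BR0|rd1|wr1
(4) want 1×BR +1rd +0wr — FU → AL1|MU1|ME1|BR0|rd1|wr1
(5) want 1×MEM +1rd +1wr — yes → AL1|MU1|ME0|BR0|rd0|wr0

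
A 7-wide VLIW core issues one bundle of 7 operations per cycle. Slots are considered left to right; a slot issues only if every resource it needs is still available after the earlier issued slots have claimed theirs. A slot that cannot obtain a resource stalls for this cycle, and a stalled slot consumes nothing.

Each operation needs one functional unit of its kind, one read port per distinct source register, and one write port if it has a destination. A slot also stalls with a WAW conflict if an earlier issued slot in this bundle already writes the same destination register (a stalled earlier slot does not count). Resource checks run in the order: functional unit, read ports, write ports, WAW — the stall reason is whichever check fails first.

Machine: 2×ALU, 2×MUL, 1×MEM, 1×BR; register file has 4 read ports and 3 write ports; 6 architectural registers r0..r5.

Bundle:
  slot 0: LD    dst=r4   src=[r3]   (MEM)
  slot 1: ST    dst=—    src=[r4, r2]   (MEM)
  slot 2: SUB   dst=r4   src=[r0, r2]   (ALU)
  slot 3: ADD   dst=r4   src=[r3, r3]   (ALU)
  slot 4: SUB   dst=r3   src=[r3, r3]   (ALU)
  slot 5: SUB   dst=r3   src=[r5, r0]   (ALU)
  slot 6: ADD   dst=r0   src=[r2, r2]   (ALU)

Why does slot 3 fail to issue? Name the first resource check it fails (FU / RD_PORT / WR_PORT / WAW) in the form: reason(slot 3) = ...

reason(slot 3) = WAW

[0] MEM needs rd=1 wr=1: ok; after: ALU=2 MUL=2 MEM=0 BR=1, R=3, W=2
[1] MEM needs rd=2 wr=0: FU; after: ALU=2 MUL=2 MEM=0 BR=1, R=3, W=2
[2] ALU needs rd=2 wr=1: WAW; after: ALU=2 MUL=2 MEM=0 BR=1, R=3, W=2
[3] ALU needs rd=1 wr=1: WAW; after: ALU=2 MUL=2 MEM=0 BR=1, R=3, W=2
[4] ALU needs rd=1 wr=1: ok; after: ALU=1 MUL=2 MEM=0 BR=1, R=2, W=1
[5] ALU needs rd=2 wr=1: WAW; after: ALU=1 MUL=2 MEM=0 BR=1, R=2, W=1
[6] ALU needs rd=1 wr=1: ok; after: ALU=0 MUL=2 MEM=0 BR=1, R=1, W=0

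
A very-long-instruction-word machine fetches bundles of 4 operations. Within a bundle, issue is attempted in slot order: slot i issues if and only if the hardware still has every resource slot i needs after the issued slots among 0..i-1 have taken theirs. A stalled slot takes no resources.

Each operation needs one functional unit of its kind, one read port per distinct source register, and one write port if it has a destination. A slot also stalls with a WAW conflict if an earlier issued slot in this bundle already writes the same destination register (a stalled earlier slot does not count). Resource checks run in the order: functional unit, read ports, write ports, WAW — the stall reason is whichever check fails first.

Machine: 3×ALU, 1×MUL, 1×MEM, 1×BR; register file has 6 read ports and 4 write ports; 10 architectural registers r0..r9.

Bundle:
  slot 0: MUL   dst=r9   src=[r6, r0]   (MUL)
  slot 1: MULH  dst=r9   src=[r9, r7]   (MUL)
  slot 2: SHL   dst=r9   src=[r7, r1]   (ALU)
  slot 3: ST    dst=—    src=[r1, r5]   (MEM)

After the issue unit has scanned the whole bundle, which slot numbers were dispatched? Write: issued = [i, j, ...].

issued = [0, 3]

slot 0 (MUL): ISSUE — free A3,Mu0,Ld1,B1 rp4 wp3
slot 1 (MUL): stall FU — free A3,Mu0,Ld1,B1 rp4 wp3
slot 2 (ALU): stall WAW — free A3,Mu0,Ld1,B1 rp4 wp3
slot 3 (MEM): ISSUE — free A3,Mu0,Ld0,B1 rp2 wp3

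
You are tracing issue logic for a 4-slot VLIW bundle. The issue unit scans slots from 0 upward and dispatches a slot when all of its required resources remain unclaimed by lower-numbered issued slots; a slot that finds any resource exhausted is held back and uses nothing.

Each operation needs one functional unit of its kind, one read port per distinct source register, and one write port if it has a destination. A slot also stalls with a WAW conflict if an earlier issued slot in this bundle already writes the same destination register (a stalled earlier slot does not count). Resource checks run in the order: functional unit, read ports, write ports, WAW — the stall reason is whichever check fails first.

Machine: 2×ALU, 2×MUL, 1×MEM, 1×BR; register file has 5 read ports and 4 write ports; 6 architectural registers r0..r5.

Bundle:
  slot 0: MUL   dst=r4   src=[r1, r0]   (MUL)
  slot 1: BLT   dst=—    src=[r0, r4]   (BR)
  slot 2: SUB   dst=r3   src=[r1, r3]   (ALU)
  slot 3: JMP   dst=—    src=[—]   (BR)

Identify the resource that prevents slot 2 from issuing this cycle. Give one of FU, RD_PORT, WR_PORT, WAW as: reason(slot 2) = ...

reason(slot 2) = RD_PORT

(0) want 1×MUL +2rd +1wr — yes → AL2|MU1|ME1|BR1|rd3|wr3
(1) want 1×BR +2rd +0wr — yes → AL2|MU1|ME1|BR0|rd1|wr3
(2) want 1×ALU +2rd +1wr — RD_PORT → AL2|MU1|ME1|BR0|rd1|wr3
(3) want 1×BR +0rd +0wr — FU → AL2|MU1|ME1|BR0|rd1|wr3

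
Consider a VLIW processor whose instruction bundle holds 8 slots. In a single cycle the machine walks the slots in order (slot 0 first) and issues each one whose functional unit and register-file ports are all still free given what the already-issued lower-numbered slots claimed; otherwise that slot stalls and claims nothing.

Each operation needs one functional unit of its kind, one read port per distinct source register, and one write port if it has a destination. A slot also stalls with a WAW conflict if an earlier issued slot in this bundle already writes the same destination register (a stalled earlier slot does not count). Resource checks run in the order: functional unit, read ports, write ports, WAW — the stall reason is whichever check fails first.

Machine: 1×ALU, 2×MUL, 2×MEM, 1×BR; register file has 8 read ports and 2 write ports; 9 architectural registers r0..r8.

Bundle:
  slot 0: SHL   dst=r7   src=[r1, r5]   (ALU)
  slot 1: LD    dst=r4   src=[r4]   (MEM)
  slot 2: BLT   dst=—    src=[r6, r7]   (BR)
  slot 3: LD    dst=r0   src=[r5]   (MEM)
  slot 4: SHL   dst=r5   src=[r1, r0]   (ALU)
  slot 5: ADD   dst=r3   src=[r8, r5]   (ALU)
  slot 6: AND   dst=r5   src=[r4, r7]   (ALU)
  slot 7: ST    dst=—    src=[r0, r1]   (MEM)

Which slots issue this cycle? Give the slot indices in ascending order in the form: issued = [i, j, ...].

(0) want 1×ALU +2rd +1wr — yes → AL0|MU2|ME2|BR1|rd6|wr1
(1) want 1×MEM +1rd +1wr — yes → AL0|MU2|ME1|BR1|rd5|wr0
(2) want 1×BR +2rd +0wr — yes → AL0|MU2|ME1|BR0|rd3|wr0
(3) want 1×MEM +1rd +1wr — WR_PORT → AL0|MU2|ME1|BR0|rd3|wr0
(4) want 1×ALU +2rd +1wr — FU → AL0|MU2|ME1|BR0|rd3|wr0
(5) want 1×ALU +2rd +1wr — FU → AL0|MU2|ME1|BR0|rd3|wr0
(6) want 1×ALU +2rd +1wr — FU → AL0|MU2|ME1|BR0|rd3|wr0
(7) want 1×MEM +2rd +0wr — yes → AL0|MU2|ME0|BR0|rd1|wr0

issued = [0, 1, 2, 7]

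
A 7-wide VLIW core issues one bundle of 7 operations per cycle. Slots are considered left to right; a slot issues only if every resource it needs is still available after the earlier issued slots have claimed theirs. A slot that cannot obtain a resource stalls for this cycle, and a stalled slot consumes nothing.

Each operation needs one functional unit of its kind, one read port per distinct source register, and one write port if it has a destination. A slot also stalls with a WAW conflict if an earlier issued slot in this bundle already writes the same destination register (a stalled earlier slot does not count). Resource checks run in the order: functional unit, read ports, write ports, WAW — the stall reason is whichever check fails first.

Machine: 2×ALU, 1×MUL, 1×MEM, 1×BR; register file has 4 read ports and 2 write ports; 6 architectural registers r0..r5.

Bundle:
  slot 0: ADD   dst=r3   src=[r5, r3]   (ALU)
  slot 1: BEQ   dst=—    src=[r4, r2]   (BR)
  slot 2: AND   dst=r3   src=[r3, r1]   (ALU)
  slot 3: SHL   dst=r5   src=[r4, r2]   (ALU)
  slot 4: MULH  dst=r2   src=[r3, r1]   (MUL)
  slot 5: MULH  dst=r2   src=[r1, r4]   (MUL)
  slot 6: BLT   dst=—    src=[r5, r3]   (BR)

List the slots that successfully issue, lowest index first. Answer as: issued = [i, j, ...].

[0] ALU needs rd=2 wr=1: ok; after: ALU=1 MUL=1 MEM=1 BR=1, R=2, W=1
[1] BR needs rd=2 wr=0: ok; after: ALU=1 MUL=1 MEM=1 BR=0, R=0, W=1
[2] ALU needs rd=2 wr=1: RD_PORT; after: ALU=1 MUL=1 MEM=1 BR=0, R=0, W=1
[3] ALU needs rd=2 wr=1: RD_PORT; after: ALU=1 MUL=1 MEM=1 BR=0, R=0, W=1
[4] MUL needs rd=2 wr=1: RD_PORT; after: ALU=1 MUL=1 MEM=1 BR=0, R=0, W=1
[5] MUL needs rd=2 wr=1: RD_PORT; after: ALU=1 MUL=1 MEM=1 BR=0, R=0, W=1
[6] BR needs rd=2 wr=0: FU; after: ALU=1 MUL=1 MEM=1 BR=0, R=0, W=1

issued = [0, 1]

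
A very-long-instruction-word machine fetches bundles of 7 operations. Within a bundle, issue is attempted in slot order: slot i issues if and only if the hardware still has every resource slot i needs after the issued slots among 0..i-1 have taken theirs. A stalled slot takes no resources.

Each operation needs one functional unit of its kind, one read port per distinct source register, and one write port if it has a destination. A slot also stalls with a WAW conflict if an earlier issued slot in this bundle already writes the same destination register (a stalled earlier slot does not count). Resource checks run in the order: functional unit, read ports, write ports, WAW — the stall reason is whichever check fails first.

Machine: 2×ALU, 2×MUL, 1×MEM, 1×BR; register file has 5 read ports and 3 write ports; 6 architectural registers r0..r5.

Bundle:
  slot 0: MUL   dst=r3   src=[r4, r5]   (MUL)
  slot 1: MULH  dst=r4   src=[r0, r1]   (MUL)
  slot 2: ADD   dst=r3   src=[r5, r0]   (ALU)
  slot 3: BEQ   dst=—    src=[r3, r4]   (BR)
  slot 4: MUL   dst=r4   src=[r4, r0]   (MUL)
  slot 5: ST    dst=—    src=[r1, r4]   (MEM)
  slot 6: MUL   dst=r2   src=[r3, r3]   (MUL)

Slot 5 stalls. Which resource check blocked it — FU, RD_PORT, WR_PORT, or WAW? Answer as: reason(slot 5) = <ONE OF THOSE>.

  0. MUL→r3 ⇒ go  {2A/1Mu/1Ld/1B | 3r 2w}
  1. MUL→r4 ⇒ go  {2A/0Mu/1Ld/1B | 1r 1w}
  2. ALU→r3 ⇒ no(RD_PORT)  {2A/0Mu/1Ld/1B | 1r 1w}
  3. BR ⇒ no(RD_PORT)  {2A/0Mu/1Ld/1B | 1r 1w}
  4. MUL→r4 ⇒ no(FU)  {2A/0Mu/1Ld/1B | 1r 1w}
  5. MEM ⇒ no(RD_PORT)  {2A/0Mu/1Ld/1B | 1r 1w}
  6. MUL→r2 ⇒ no(FU)  {2A/0Mu/1Ld/1B | 1r 1w}

reason(slot 5) = RD_PORT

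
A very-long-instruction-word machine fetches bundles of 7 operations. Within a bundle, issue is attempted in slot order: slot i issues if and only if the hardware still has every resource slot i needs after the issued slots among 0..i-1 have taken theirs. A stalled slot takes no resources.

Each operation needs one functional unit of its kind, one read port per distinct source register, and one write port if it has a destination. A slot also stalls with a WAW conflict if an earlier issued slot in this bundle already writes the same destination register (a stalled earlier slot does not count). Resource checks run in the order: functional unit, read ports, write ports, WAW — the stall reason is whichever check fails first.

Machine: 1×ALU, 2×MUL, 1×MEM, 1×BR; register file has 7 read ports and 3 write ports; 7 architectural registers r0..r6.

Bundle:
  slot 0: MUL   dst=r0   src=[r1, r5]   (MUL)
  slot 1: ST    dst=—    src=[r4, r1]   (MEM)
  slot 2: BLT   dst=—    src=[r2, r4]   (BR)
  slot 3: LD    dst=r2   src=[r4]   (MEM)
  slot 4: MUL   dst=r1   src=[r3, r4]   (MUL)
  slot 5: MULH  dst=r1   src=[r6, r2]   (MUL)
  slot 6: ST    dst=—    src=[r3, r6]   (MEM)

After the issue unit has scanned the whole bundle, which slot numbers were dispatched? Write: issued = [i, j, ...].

[0] MUL needs rd=2 wr=1: ok; after: ALU=1 MUL=1 MEM=1 BR=1, R=5, W=2
[1] MEM needs rd=2 wr=0: ok; after: ALU=1 MUL=1 MEM=0 BR=1, R=3, W=2
[2] BR needs rd=2 wr=0: ok; after: ALU=1 MUL=1 MEM=0 BR=0, R=1, W=2
[3] MEM needs rd=1 wr=1: FU; after: ALU=1 MUL=1 MEM=0 BR=0, R=1, W=2
[4] MUL needs rd=2 wr=1: RD_PORT; after: ALU=1 MUL=1 MEM=0 BR=0, R=1, W=2
[5] MUL needs rd=2 wr=1: RD_PORT; after: ALU=1 MUL=1 MEM=0 BR=0, R=1, W=2
[6] MEM needs rd=2 wr=0: FU; after: ALU=1 MUL=1 MEM=0 BR=0, R=1, W=2

issued = [0, 1, 2]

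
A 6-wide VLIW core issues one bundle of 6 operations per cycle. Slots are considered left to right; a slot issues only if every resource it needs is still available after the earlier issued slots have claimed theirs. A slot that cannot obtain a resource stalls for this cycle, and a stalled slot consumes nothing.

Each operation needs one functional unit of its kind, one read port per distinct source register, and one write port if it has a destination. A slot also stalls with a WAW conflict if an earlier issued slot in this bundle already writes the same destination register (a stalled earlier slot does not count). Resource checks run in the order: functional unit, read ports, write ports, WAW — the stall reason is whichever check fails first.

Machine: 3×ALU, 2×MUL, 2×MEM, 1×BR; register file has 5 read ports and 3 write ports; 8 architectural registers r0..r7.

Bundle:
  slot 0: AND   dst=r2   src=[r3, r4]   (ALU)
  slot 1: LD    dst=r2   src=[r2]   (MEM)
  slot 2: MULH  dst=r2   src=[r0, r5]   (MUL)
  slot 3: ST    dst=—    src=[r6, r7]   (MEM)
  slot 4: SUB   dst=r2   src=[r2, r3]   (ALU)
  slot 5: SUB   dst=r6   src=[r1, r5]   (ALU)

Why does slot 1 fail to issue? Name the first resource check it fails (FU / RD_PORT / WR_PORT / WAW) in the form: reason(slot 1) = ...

slot 0 (ALU): ISSUE — free A2,Mu2,Ld2,B1 rp3 wp2
slot 1 (MEM): stall WAW — free A2,Mu2,Ld2,B1 rp3 wp2
slot 2 (MUL): stall WAW — free A2,Mu2,Ld2,B1 rp3 wp2
slot 3 (MEM): ISSUE — free A2,Mu2,Ld1,B1 rp1 wp2
slot 4 (ALU): stall RD_PORT — free A2,Mu2,Ld1,B1 rp1 wp2
slot 5 (ALU): stall RD_PORT — free A2,Mu2,Ld1,B1 rp1 wp2

reason(slot 1) = WAW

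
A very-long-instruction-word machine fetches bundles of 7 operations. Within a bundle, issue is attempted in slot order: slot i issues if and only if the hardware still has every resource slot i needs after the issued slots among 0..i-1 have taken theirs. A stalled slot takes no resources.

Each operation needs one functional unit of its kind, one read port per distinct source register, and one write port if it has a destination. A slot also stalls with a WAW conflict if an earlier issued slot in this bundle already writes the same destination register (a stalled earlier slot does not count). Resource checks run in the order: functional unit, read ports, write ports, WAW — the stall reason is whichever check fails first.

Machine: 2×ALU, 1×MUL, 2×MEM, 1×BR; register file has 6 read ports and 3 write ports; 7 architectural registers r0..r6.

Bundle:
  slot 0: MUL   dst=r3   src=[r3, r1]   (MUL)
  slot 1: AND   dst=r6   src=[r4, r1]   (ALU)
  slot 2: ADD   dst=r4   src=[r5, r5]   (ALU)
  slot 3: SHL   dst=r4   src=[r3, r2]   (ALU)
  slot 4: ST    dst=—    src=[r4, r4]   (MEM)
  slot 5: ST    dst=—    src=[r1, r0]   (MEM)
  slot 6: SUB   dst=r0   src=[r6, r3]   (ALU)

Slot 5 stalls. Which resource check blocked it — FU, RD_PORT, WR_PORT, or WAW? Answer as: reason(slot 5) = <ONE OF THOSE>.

reason(slot 5) = RD_PORT

[0] MUL needs rd=2 wr=1: ok; after: ALU=2 MUL=0 MEM=2 BR=1, R=4, W=2
[1] ALU needs rd=2 wr=1: ok; after: ALU=1 MUL=0 MEM=2 BR=1, R=2, W=1
[2] ALU needs rd=1 wr=1: ok; after: ALU=0 MUL=0 MEM=2 BR=1, R=1, W=0
[3] ALU needs rd=2 wr=1: FU; after: ALU=0 MUL=0 MEM=2 BR=1, R=1, W=0
[4] MEM needs rd=1 wr=0: ok; after: ALU=0 MUL=0 MEM=1 BR=1, R=0, W=0
[5] MEM needs rd=2 wr=0: RD_PORT; after: ALU=0 MUL=0 MEM=1 BR=1, R=0, W=0
[6] ALU needs rd=2 wr=1: FU; after: ALU=0 MUL=0 MEM=1 BR=1, R=0, W=0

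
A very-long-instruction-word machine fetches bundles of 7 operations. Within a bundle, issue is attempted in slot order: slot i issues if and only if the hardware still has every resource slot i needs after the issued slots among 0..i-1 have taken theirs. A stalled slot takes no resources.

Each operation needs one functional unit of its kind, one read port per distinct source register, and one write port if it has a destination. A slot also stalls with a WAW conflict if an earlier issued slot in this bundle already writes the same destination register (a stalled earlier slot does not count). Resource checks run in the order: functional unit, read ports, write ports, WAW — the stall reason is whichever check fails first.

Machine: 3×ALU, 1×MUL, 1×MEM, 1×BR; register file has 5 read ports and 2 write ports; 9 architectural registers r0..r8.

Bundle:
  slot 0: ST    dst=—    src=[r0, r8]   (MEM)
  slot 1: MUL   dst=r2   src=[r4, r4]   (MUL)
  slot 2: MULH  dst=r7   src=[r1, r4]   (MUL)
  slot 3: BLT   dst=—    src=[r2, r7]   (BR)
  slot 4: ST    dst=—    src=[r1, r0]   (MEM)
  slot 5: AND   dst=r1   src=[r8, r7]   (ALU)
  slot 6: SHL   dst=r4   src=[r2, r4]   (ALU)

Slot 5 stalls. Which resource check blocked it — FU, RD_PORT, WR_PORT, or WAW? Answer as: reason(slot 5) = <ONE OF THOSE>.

reason(slot 5) = RD_PORT

#0 MEM src=r0,r8 dispatched  <A:3 Mu:1 Ld:0 B:1 rd:3 wr:2>
#1 MUL src=r4,r4 dispatched  <A:3 Mu:0 Ld:0 B:1 rd:2 wr:1>
#2 MUL src=r1,r4 held:FU  <A:3 Mu:0 Ld:0 B:1 rd:2 wr:1>
#3 BR src=r2,r7 dispatched  <A:3 Mu:0 Ld:0 B:0 rd:0 wr:1>
#4 MEM src=r1,r0 held:FU  <A:3 Mu:0 Ld:0 B:0 rd:0 wr:1>
#5 ALU src=r8,r7 held:RD_PORT  <A:3 Mu:0 Ld:0 B:0 rd:0 wr:1>
#6 ALU src=r2,r4 held:RD_PORT  <A:3 Mu:0 Ld:0 B:0 rd:0 wr:1>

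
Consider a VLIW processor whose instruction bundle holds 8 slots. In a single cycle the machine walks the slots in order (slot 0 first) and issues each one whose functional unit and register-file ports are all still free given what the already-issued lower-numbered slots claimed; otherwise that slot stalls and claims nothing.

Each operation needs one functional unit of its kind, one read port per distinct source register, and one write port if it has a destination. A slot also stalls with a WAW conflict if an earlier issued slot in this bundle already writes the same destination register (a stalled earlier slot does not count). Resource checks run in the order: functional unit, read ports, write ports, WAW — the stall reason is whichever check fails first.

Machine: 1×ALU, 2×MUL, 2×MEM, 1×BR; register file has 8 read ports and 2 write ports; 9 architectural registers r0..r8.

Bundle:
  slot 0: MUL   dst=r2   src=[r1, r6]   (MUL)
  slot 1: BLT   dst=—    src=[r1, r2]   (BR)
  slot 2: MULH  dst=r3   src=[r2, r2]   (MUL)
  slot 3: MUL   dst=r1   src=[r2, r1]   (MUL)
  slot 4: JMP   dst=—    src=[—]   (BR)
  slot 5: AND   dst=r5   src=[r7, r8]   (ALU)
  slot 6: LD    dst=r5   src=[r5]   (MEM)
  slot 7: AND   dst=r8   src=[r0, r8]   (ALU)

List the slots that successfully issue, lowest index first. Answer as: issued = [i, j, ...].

issued = [0, 1, 2]

[0] MUL needs rd=2 wr=1: ok; after: ALU=1 MUL=1 MEM=2 BR=1, R=6, W=1
[1] BR needs rd=2 wr=0: ok; after: ALU=1 MUL=1 MEM=2 BR=0, R=4, W=1
[2] MUL needs rd=1 wr=1: ok; after: ALU=1 MUL=0 MEM=2 BR=0, R=3, W=0
[3] MUL needs rd=2 wr=1: FU; after: ALU=1 MUL=0 MEM=2 BR=0, R=3, W=0
[4] BR needs rd=0 wr=0: FU; after: ALU=1 MUL=0 MEM=2 BR=0, R=3, W=0
[5] ALU needs rd=2 wr=1: WR_PORT; after: ALU=1 MUL=0 MEM=2 BR=0, R=3, W=0
[6] MEM needs rd=1 wr=1: WR_PORT; after: ALU=1 MUL=0 MEM=2 BR=0, R=3, W=0
[7] ALU needs rd=2 wr=1: WR_PORT; after: ALU=1 MUL=0 MEM=2 BR=0, R=3, W=0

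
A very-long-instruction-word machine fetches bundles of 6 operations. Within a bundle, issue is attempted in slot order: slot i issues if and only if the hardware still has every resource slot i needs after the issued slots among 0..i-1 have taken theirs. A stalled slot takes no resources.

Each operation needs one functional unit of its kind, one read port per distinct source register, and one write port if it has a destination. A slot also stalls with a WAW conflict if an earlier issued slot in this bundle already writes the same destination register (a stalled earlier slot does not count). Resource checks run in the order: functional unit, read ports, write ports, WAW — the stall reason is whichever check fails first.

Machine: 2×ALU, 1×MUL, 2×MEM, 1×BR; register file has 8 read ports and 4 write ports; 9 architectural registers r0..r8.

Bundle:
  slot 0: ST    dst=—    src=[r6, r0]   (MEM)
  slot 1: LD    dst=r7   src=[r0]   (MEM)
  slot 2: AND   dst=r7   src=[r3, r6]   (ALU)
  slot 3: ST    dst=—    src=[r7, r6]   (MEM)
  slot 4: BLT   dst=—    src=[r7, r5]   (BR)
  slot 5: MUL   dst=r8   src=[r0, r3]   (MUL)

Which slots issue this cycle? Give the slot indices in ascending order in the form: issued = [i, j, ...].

  0. MEM ⇒ go  {2A/1Mu/1Ld/1B | 6r 4w}
  1. MEM→r7 ⇒ go  {2A/1Mu/0Ld/1B | 5r 3w}
  2. ALU→r7 ⇒ no(WAW)  {2A/1Mu/0Ld/1B | 5r 3w}
  3. MEM ⇒ no(FU)  {2A/1Mu/0Ld/1B | 5r 3w}
  4. BR ⇒ go  {2A/1Mu/0Ld/0B | 3r 3w}
  5. MUL→r8 ⇒ go  {2A/0Mu/0Ld/0B | 1r 2w}

issued = [0, 1, 4, 5]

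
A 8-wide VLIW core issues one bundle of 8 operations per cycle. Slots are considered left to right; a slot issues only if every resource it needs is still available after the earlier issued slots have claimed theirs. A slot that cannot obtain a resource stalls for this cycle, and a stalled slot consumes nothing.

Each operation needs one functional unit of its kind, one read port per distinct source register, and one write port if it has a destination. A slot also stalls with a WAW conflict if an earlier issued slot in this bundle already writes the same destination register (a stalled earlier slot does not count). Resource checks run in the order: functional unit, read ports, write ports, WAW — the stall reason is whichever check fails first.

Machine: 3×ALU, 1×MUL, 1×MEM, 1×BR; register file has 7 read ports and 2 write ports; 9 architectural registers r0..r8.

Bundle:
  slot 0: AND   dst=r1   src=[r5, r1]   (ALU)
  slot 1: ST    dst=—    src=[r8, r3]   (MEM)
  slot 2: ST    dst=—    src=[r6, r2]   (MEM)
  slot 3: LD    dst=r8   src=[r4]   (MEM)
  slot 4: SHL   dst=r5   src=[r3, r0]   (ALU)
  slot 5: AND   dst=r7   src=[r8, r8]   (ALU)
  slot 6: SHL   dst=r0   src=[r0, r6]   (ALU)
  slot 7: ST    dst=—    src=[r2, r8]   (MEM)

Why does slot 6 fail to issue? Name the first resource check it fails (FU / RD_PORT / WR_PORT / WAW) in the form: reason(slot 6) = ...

(0) want 1×ALU +2rd +1wr — yes → AL2|MU1|ME1|BR1|rd5|wr1
(1) want 1×MEM +2rd +0wr — yes → AL2|MU1|ME0|BR1|rd3|wr1
(2) want 1×MEM +2rd +0wr — FU → AL2|MU1|ME0|BR1|rd3|wr1
(3) want 1×MEM +1rd +1wr — FU → AL2|MU1|ME0|BR1|rd3|wr1
(4) want 1×ALU +2rd +1wr — yes → AL1|MU1|ME0|BR1|rd1|wr0
(5) want 1×ALU +1rd +1wr — WR_PORT → AL1|MU1|ME0|BR1|rd1|wr0
(6) want 1×ALU +2rd +1wr — RD_PORT → AL1|MU1|ME0|BR1|rd1|wr0
(7) want 1×MEM +2rd +0wr — FU → AL1|MU1|ME0|BR1|rd1|wr0

reason(slot 6) = RD_PORT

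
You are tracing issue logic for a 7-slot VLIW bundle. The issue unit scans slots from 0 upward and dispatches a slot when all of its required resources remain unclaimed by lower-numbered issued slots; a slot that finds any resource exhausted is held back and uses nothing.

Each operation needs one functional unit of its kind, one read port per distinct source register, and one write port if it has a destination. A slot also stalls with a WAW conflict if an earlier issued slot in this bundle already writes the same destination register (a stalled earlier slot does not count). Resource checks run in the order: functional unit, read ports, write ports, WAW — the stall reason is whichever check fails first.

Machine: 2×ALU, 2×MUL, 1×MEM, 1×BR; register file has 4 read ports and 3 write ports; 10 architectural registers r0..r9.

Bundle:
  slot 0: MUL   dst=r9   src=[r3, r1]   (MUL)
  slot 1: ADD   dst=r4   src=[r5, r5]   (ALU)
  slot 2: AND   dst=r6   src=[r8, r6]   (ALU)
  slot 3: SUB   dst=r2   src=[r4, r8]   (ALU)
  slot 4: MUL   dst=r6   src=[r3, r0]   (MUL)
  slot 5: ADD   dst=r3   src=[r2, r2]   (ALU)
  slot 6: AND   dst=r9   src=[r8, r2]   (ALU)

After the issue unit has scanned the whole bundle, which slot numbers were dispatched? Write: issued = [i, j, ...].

slot 0 (MUL): ISSUE — free A2,Mu1,Ld1,B1 rp2 wp2
slot 1 (ALU): ISSUE — free A1,Mu1,Ld1,B1 rp1 wp1
slot 2 (ALU): stall RD_PORT — free A1,Mu1,Ld1,B1 rp1 wp1
slot 3 (ALU): stall RD_PORT — free A1,Mu1,Ld1,B1 rp1 wp1
slot 4 (MUL): stall RD_PORT — free A1,Mu1,Ld1,B1 rp1 wp1
slot 5 (ALU): ISSUE — free A0,Mu1,Ld1,B1 rp0 wp0
slot 6 (ALU): stall FU — free A0,Mu1,Ld1,B1 rp0 wp0

issued = [0, 1, 5]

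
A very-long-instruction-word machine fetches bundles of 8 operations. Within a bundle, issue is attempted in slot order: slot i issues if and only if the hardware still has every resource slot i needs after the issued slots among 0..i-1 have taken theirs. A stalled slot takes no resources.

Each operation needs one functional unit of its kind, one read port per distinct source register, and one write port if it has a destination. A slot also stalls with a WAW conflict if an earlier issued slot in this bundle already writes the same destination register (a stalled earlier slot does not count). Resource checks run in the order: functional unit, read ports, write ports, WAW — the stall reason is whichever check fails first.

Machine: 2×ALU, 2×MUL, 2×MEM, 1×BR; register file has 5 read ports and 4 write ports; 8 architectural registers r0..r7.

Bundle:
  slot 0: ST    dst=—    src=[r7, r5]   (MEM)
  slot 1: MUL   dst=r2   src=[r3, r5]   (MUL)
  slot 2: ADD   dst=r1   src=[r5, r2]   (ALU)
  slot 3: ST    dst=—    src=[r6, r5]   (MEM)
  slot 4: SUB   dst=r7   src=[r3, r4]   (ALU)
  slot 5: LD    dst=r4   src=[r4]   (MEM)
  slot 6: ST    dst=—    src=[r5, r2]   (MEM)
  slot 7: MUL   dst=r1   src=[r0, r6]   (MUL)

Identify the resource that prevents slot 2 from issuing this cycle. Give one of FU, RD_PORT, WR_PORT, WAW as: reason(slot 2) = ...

  0. MEM ⇒ go  {2A/2Mu/1Ld/1B | 3r 4w}
  1. MUL→r2 ⇒ go  {2A/1Mu/1Ld/1B | 1r 3w}
  2. ALU→r1 ⇒ no(RD_PORT)  {2A/1Mu/1Ld/1B | 1r 3w}
  3. MEM ⇒ no(RD_PORT)  {2A/1Mu/1Ld/1B | 1r 3w}
  4. ALU→r7 ⇒ no(RD_PORT)  {2A/1Mu/1Ld/1B | 1r 3w}
  5. MEM→r4 ⇒ go  {2A/1Mu/0Ld/1B | 0r 2w}
  6. MEM ⇒ no(FU)  {2A/1Mu/0Ld/1B | 0r 2w}
  7. MUL→r1 ⇒ no(RD_PORT)  {2A/1Mu/0Ld/1B | 0r 2w}

reason(slot 2) = RD_PORT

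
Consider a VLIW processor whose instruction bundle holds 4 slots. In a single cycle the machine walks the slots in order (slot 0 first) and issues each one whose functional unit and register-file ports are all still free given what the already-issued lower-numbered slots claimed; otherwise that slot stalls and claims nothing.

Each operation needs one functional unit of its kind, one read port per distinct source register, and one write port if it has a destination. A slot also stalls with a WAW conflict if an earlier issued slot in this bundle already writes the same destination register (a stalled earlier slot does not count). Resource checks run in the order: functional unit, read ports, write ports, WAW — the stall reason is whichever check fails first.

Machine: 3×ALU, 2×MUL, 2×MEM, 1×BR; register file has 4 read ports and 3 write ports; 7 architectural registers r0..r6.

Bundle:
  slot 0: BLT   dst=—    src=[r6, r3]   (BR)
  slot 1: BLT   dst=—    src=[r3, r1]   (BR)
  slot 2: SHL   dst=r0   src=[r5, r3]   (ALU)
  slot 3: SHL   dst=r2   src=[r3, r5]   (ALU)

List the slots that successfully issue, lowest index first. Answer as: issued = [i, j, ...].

[0] BR needs rd=2 wr=0: ok; after: ALU=3 MUL=2 MEM=2 BR=0, R=2, W=3
[1] BR needs rd=2 wr=0: FU; after: ALU=3 MUL=2 MEM=2 BR=0, R=2, W=3
[2] ALU needs rd=2 wr=1: ok; after: ALU=2 MUL=2 MEM=2 BR=0, R=0, W=2
[3] ALU needs rd=2 wr=1: RD_PORT; after: ALU=2 MUL=2 MEM=2 BR=0, R=0, W=2

issued = [0, 2]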